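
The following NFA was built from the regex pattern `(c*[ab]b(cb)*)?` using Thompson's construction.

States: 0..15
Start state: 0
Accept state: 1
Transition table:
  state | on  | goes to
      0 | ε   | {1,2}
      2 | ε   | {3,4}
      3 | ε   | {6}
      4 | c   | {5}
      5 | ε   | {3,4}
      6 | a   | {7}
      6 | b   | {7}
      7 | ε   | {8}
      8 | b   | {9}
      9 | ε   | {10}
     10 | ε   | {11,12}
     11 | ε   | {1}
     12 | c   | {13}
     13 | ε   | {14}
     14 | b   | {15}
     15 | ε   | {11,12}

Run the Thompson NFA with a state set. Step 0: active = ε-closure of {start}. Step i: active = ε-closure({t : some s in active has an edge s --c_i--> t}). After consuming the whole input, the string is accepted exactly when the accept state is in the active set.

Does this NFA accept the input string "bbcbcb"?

Answer: ACCEPT

Trace:
initial (ε-close {0}): {0,1,2,3,4,6}
'b' @ 1: {7,8}
'b' @ 2: {1,9,10,11,12}  (accept∈set)
'c' @ 3: {13,14}
'b' @ 4: {1,11,12,15}  (accept∈set)
'c' @ 5: {13,14}
'b' @ 6: {1,11,12,15}  (accept∈set)
final: {1,11,12,15}; accept 1 in set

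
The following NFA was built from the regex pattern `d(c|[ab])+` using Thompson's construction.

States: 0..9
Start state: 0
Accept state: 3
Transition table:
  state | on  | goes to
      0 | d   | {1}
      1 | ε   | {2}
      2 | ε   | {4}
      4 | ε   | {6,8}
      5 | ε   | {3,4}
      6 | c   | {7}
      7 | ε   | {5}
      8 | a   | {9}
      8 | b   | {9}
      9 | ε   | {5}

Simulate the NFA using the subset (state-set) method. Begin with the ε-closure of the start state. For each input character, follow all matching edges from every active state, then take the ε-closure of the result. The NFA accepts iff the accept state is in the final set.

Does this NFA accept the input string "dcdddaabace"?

S₀ = ε-closure({0}) = {0}
'd' @ 1: {1,2,4,6,8}
'c' @ 2: {3,4,5,6,7,8}  (accept∈set)
'd' @ 3: {}  — dead — no transitions
rest 'ddaabace' ignored (set empty)
end set {} — state 3 not in

Answer: REJECT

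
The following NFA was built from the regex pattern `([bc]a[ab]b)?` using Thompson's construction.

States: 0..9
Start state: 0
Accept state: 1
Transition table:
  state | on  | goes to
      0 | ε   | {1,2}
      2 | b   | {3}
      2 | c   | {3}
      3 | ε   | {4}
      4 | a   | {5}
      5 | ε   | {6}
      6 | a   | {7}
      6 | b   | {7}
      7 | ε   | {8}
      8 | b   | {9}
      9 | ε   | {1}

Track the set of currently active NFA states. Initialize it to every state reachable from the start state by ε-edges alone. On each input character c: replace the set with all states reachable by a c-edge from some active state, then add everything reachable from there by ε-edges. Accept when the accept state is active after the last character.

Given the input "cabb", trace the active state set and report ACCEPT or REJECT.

Answer: ACCEPT

Steps:
S₀ = ε-closure({0}) = {0,1,2}
'c' @ 1: {3,4}
'a' @ 2: {5,6}
'b' @ 3: {7,8}
'b' @ 4: {1,9}  ✓accept
final: {1,9}; accept 1 in set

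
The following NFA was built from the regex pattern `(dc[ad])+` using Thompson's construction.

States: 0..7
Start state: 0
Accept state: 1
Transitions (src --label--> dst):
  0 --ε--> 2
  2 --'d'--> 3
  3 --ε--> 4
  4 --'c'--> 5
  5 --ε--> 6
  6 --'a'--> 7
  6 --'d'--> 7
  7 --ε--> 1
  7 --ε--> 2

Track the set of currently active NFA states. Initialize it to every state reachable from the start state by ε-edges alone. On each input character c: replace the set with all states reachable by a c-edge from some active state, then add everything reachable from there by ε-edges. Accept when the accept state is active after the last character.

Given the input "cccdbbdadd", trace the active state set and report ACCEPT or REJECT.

Answer: REJECT

Steps:
initial (ε-close {0}): {0,2}
'c' @ 1: {}  — state set empty
rest 'ccdbbdadd' ignored (set empty)
final: {}; accept 1 not in set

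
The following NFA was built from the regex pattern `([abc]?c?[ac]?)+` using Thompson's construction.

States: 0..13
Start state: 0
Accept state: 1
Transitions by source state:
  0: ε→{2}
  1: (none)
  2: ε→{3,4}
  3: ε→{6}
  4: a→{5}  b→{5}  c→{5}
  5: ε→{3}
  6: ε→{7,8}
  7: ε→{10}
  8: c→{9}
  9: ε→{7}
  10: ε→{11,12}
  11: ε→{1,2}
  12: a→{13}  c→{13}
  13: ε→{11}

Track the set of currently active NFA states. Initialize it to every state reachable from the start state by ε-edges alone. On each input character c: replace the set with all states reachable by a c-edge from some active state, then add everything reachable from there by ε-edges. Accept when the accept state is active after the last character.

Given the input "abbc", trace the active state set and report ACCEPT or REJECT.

start: ε-closure({0}) = {0,1,2,3,4,6,7,8,10,11,12}
'a' @ 1: {1,2,3,4,5,6,7,8,10,11,12,13}  ✓accept
'b' @ 2: {1,2,3,4,5,6,7,8,10,11,12}  ✓accept
'b' @ 3: {1,2,3,4,5,6,7,8,10,11,12}  ✓accept
'c' @ 4: {1,2,3,4,5,6,7,8,9,10,11,12,13}  ✓accept
after full input: {1,2,3,4,5,6,7,8,9,10,11,12,13}  (accept=1 in)

Answer: ACCEPT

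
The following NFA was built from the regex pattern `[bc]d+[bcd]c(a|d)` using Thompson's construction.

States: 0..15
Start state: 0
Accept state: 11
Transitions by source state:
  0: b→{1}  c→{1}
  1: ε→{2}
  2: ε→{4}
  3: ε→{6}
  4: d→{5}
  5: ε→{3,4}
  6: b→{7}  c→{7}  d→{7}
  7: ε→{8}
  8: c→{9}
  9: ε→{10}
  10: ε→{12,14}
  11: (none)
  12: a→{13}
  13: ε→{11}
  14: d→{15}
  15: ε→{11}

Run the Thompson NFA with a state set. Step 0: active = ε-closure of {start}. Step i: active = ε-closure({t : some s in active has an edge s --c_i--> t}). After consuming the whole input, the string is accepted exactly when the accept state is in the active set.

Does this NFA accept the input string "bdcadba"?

start: ε-closure({0}) = {0}
'b' @ 1: {1,2,4}
'd' @ 2: {3,4,5,6}
'c' @ 3: {7,8}
'a' @ 4: {}  — no active states
rest 'dba' ignored (set empty)
end set {} — state 11 not in

Answer: REJECT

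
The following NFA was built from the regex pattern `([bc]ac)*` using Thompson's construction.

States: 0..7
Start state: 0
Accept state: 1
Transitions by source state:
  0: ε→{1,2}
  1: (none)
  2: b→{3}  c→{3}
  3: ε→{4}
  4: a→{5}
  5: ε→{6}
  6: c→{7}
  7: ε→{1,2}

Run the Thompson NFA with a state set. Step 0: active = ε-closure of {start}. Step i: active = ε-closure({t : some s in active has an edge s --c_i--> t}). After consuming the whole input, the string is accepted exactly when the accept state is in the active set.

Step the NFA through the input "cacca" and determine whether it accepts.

initial (ε-close {0}): {0,1,2}
'c' @ 1: {3,4}
'a' @ 2: {5,6}
'c' @ 3: {1,2,7}  [accepting]
'c' @ 4: {3,4}
'a' @ 5: {5,6}
after full input: {5,6}  (accept=1 not in)

Answer: REJECT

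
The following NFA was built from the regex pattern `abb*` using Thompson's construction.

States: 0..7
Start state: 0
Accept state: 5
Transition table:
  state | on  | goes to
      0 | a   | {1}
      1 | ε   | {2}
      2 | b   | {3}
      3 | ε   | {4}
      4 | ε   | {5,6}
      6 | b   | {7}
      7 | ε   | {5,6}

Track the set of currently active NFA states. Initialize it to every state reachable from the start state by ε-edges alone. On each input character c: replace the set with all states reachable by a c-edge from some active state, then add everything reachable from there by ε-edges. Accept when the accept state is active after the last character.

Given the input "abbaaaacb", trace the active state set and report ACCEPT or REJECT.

initial (ε-close {0}): {0}
'a' @ 1: {1,2}
'b' @ 2: {3,4,5,6}  (accept∈set)
'b' @ 3: {5,6,7}  (accept∈set)
'a' @ 4: {}  — state set empty
rest 'aaacb' ignored (set empty)
after full input: {}  (accept=5 not in)

Answer: REJECT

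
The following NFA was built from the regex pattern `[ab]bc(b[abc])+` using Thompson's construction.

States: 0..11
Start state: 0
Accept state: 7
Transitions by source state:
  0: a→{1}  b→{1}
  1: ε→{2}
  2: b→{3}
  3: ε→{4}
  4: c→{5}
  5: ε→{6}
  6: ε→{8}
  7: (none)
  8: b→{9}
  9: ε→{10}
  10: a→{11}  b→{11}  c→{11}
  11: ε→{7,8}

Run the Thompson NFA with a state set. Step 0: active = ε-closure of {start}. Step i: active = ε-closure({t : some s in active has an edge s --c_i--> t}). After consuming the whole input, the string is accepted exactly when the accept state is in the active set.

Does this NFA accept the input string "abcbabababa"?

initial (ε-close {0}): {0}
'a' @ 1: {1,2}
'b' @ 2: {3,4}
'c' @ 3: {5,6,8}
'b' @ 4: {9,10}
'a' @ 5: {7,8,11}  [accepting]
'b' @ 6: {9,10}
'a' @ 7: {7,8,11}  [accepting]
'b' @ 8: {9,10}
'a' @ 9: {7,8,11}  [accepting]
'b' @ 10: {9,10}
'a' @ 11: {7,8,11}  [accepting]
end set {7,8,11} — state 7 in

Answer: ACCEPT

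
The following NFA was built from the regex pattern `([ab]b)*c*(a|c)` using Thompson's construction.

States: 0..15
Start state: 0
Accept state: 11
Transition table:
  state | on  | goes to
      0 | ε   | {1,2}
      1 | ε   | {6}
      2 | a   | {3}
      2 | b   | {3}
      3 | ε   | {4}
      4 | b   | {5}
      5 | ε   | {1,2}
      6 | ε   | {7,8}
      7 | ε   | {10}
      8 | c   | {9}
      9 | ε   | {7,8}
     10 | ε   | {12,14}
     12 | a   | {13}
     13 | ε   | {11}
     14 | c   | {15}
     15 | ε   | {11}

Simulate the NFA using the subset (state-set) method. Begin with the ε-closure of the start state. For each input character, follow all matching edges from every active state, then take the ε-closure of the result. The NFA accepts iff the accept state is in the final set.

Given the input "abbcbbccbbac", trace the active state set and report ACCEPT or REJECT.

start: ε-closure({0}) = {0,1,2,6,7,8,10,12,14}
'a' @ 1: {3,4,11,13}  (accept∈set)
'b' @ 2: {1,2,5,6,7,8,10,12,14}
'b' @ 3: {3,4}
'c' @ 4: {}  — dead — no transitions
rest 'bbccbbac' ignored (set empty)
after full input: {}  (accept=11 not in)

Answer: REJECT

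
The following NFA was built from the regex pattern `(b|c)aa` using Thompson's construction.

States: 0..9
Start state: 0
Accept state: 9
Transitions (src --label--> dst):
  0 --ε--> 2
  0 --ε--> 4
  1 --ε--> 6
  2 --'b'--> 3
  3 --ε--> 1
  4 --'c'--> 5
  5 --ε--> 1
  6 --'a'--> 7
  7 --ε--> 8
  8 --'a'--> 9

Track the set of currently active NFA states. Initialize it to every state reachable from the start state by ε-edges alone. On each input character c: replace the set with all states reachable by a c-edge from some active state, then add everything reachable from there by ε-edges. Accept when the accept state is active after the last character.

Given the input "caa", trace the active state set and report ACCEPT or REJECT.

S₀ = ε-closure({0}) = {0,2,4}
'c' @ 1: {1,5,6}
'a' @ 2: {7,8}
'a' @ 3: {9}  ✓accept
end set {9} — state 9 in

Answer: ACCEPT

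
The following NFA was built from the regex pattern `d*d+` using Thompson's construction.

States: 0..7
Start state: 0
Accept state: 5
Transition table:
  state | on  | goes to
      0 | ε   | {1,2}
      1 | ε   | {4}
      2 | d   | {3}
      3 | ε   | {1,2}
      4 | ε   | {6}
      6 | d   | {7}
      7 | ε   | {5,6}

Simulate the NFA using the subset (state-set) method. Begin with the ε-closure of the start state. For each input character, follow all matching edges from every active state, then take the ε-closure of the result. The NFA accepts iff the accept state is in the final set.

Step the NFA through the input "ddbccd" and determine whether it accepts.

Answer: REJECT

Trace:
S₀ = ε-closure({0}) = {0,1,2,4,6}
'd' @ 1: {1,2,3,4,5,6,7}  (accept∈set)
'd' @ 2: {1,2,3,4,5,6,7}  (accept∈set)
'b' @ 3: {}  — state set empty
rest 'ccd' ignored (set empty)
final: {}; accept 5 not in set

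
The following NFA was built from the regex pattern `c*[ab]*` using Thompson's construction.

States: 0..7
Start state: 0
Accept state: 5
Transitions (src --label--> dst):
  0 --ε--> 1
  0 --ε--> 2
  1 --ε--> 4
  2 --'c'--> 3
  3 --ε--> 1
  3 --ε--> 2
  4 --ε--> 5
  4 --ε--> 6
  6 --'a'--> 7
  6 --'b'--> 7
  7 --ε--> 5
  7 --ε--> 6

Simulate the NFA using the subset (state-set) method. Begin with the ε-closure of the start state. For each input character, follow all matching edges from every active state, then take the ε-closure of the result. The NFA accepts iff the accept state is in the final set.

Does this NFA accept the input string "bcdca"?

start: ε-closure({0}) = {0,1,2,4,5,6}
'b' @ 1: {5,6,7}  ✓accept
'c' @ 2: {}  — no active states
rest 'dca' ignored (set empty)
final: {}; accept 5 not in set

Answer: REJECT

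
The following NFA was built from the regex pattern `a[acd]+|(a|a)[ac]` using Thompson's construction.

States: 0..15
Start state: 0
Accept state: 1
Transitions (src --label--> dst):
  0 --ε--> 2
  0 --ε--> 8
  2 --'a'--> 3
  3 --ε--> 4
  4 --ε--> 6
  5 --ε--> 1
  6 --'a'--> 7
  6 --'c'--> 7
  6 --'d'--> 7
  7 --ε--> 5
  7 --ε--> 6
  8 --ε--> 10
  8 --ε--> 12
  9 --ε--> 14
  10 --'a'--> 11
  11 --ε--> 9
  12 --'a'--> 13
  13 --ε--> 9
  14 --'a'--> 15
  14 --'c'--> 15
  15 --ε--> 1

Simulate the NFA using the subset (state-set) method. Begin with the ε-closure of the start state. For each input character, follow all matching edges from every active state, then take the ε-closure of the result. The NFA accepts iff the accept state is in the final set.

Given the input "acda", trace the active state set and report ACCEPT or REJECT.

Answer: ACCEPT

Steps:
S₀ = ε-closure({0}) = {0,2,8,10,12}
'a' @ 1: {3,4,6,9,11,13,14}
'c' @ 2: {1,5,6,7,15}  ✓accept
'd' @ 3: {1,5,6,7}  ✓accept
'a' @ 4: {1,5,6,7}  ✓accept
final: {1,5,6,7}; accept 1 in set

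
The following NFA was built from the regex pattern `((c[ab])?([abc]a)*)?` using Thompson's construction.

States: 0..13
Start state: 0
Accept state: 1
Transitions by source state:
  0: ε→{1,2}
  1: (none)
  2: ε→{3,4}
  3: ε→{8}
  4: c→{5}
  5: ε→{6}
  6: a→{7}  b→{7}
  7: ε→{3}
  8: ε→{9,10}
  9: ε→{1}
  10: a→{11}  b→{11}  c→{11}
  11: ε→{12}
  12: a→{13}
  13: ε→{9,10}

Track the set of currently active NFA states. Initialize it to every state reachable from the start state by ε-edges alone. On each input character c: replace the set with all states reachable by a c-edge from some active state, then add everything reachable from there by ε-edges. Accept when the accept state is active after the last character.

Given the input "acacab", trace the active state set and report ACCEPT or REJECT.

initial (ε-close {0}): {0,1,2,3,4,8,9,10}
'a' @ 1: {11,12}
'c' @ 2: {}  — state set empty
rest 'acab' ignored (set empty)
final: {}; accept 1 not in set

Answer: REJECT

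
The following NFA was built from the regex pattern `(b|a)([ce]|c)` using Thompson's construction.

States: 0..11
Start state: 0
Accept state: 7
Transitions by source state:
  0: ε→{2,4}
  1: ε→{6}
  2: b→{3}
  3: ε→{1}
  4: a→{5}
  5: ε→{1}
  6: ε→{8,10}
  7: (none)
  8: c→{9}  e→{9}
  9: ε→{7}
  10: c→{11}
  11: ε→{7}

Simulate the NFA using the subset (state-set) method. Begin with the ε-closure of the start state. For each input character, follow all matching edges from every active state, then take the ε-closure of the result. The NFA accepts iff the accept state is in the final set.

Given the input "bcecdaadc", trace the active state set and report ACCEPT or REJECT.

initial (ε-close {0}): {0,2,4}
'b' @ 1: {1,3,6,8,10}
'c' @ 2: {7,9,11}  (accept∈set)
'e' @ 3: {}  — dead — no transitions
rest 'cdaadc' ignored (set empty)
end set {} — state 7 not in

Answer: REJECT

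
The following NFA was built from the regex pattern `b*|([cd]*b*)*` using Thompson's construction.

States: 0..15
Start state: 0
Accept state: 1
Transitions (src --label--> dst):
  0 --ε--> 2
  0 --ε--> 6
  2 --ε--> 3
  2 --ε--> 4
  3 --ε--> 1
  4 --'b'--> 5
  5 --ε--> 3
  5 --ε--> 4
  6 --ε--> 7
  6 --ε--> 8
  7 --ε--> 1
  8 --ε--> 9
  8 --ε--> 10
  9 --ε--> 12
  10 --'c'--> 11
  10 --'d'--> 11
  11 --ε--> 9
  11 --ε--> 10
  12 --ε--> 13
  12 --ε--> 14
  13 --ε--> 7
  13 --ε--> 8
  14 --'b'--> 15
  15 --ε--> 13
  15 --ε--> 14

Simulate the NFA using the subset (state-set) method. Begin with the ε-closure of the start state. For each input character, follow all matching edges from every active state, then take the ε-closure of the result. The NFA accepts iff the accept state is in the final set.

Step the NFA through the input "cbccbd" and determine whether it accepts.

Answer: ACCEPT

Steps:
initial (ε-close {0}): {0,1,2,3,4,6,7,8,9,10,12,13,14}
'c' @ 1: {1,7,8,9,10,11,12,13,14}  ✓accept
'b' @ 2: {1,7,8,9,10,12,13,14,15}  ✓accept
'c' @ 3: {1,7,8,9,10,11,12,13,14}  ✓accept
'c' @ 4: {1,7,8,9,10,11,12,13,14}  ✓accept
'b' @ 5: {1,7,8,9,10,12,13,14,15}  ✓accept
'd' @ 6: {1,7,8,9,10,11,12,13,14}  ✓accept
final: {1,7,8,9,10,11,12,13,14}; accept 1 in set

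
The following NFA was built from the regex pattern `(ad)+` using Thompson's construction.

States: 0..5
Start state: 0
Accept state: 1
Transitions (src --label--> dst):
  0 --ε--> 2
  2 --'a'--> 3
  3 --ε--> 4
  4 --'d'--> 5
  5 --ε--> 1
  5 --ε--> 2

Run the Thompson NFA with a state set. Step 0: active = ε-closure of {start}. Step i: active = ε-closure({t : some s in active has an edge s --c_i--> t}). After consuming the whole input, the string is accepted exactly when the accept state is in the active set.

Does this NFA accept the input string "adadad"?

Answer: ACCEPT

Steps:
start: ε-closure({0}) = {0,2}
'a' @ 1: {3,4}
'd' @ 2: {1,2,5}  [accepting]
'a' @ 3: {3,4}
'd' @ 4: {1,2,5}  [accepting]
'a' @ 5: {3,4}
'd' @ 6: {1,2,5}  [accepting]
after full input: {1,2,5}  (accept=1 in)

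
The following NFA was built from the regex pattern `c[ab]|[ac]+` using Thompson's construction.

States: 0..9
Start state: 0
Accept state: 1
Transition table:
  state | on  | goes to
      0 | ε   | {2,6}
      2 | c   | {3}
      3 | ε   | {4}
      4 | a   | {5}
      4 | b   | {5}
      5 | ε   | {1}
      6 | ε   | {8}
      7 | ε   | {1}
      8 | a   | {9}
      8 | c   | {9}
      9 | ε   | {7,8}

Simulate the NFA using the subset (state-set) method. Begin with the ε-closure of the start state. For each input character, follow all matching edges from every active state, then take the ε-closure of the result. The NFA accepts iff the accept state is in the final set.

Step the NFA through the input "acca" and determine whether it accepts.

initial (ε-close {0}): {0,2,6,8}
'a' @ 1: {1,7,8,9}  [accepting]
'c' @ 2: {1,7,8,9}  [accepting]
'c' @ 3: {1,7,8,9}  [accepting]
'a' @ 4: {1,7,8,9}  [accepting]
end set {1,7,8,9} — state 1 in

Answer: ACCEPT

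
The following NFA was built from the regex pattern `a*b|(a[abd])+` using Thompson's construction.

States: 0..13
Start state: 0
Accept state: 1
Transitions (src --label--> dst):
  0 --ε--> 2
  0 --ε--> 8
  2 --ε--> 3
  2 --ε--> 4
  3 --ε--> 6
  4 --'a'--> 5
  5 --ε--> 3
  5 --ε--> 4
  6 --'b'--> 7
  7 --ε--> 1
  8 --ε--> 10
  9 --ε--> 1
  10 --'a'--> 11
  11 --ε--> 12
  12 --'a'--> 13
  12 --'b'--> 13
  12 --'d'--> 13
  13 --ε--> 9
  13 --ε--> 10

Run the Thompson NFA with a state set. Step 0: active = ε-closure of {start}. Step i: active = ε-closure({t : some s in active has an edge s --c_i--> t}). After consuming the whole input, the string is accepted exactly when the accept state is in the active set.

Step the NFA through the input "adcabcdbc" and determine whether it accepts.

start: ε-closure({0}) = {0,2,3,4,6,8,10}
'a' @ 1: {3,4,5,6,11,12}
'd' @ 2: {1,9,10,13}  (accept∈set)
'c' @ 3: {}  — dead — no transitions
rest 'abcdbc' ignored (set empty)
end set {} — state 1 not in

Answer: REJECT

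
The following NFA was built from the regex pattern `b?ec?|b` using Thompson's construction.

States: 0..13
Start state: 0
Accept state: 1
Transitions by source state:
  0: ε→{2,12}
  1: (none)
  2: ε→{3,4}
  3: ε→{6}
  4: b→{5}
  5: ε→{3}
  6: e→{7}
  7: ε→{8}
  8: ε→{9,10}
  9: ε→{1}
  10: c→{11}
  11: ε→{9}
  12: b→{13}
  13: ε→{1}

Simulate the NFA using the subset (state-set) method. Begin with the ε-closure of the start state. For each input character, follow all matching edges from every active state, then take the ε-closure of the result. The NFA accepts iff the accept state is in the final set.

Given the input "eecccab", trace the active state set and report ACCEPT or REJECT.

Answer: REJECT

Steps:
start: ε-closure({0}) = {0,2,3,4,6,12}
'e' @ 1: {1,7,8,9,10}  (accept∈set)
'e' @ 2: {}  — state set empty
rest 'cccab' ignored (set empty)
final: {}; accept 1 not in set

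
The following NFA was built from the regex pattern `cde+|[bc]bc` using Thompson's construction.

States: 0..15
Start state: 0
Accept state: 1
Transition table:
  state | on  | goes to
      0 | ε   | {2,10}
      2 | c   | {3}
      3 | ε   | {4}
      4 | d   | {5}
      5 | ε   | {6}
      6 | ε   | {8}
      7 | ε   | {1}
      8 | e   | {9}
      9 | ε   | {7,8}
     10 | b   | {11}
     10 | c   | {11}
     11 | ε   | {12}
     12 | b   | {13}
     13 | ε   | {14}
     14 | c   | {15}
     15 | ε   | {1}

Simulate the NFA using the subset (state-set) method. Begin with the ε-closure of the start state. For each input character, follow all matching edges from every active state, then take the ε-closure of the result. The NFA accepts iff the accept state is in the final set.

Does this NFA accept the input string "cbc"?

Answer: ACCEPT

Derivation:
start: ε-closure({0}) = {0,2,10}
'c' @ 1: {3,4,11,12}
'b' @ 2: {13,14}
'c' @ 3: {1,15}  ✓accept
end set {1,15} — state 1 in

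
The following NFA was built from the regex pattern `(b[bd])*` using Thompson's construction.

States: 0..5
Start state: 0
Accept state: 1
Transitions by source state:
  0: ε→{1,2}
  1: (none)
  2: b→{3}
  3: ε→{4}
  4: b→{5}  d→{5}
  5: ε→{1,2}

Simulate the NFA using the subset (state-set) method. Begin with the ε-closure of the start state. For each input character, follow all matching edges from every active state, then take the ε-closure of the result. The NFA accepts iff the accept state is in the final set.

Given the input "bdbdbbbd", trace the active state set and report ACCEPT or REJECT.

start: ε-closure({0}) = {0,1,2}
'b' @ 1: {3,4}
'd' @ 2: {1,2,5}  (accept∈set)
'b' @ 3: {3,4}
'd' @ 4: {1,2,5}  (accept∈set)
'b' @ 5: {3,4}
'b' @ 6: {1,2,5}  (accept∈set)
'b' @ 7: {3,4}
'd' @ 8: {1,2,5}  (accept∈set)
end set {1,2,5} — state 1 in

Answer: ACCEPT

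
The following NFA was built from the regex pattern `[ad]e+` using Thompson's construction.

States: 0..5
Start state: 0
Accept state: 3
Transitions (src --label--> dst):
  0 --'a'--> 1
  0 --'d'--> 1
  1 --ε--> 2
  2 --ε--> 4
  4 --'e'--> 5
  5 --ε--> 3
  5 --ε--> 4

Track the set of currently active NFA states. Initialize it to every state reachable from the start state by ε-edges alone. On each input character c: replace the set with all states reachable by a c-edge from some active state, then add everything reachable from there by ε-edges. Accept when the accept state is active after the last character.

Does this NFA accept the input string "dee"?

Answer: ACCEPT

Trace:
S₀ = ε-closure({0}) = {0}
'd' @ 1: {1,2,4}
'e' @ 2: {3,4,5}  (accept∈set)
'e' @ 3: {3,4,5}  (accept∈set)
final: {3,4,5}; accept 3 in set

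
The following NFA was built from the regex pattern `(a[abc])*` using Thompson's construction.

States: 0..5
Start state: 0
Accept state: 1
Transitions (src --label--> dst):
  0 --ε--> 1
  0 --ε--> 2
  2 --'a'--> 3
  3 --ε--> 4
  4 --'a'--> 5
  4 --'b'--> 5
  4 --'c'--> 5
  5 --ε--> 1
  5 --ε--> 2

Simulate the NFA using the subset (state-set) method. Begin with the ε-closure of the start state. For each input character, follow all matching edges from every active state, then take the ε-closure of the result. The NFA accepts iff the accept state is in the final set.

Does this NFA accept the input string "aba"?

S₀ = ε-closure({0}) = {0,1,2}
'a' @ 1: {3,4}
'b' @ 2: {1,2,5}  [accepting]
'a' @ 3: {3,4}
end set {3,4} — state 1 not in

Answer: REJECT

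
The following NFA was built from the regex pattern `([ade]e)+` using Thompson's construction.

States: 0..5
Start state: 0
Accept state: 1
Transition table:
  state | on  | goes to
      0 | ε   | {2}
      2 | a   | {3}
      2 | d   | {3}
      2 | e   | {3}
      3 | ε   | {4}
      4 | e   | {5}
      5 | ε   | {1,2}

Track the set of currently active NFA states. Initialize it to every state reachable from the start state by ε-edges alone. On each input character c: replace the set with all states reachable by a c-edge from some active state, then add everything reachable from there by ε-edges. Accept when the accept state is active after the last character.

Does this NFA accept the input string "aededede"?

initial (ε-close {0}): {0,2}
'a' @ 1: {3,4}
'e' @ 2: {1,2,5}  ✓accept
'd' @ 3: {3,4}
'e' @ 4: {1,2,5}  ✓accept
'd' @ 5: {3,4}
'e' @ 6: {1,2,5}  ✓accept
'd' @ 7: {3,4}
'e' @ 8: {1,2,5}  ✓accept
end set {1,2,5} — state 1 in

Answer: ACCEPT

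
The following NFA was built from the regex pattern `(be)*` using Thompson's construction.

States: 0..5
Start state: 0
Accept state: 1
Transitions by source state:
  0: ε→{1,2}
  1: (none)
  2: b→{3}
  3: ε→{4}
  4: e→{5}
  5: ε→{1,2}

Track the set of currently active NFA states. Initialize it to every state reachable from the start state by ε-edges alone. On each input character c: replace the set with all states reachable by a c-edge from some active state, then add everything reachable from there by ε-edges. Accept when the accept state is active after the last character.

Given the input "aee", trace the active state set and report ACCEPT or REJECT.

start: ε-closure({0}) = {0,1,2}
'a' @ 1: {}  — no active states
rest 'ee' ignored (set empty)
after full input: {}  (accept=1 not in)

Answer: REJECT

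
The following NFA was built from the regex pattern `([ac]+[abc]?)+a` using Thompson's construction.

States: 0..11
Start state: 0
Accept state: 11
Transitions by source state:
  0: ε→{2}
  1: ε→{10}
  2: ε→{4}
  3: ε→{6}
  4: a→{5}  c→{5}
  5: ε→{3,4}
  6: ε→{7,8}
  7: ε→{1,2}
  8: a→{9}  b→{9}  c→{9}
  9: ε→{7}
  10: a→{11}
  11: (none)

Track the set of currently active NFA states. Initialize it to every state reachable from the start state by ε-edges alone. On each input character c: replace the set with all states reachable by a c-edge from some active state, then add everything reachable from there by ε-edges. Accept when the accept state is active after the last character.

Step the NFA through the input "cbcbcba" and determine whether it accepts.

Answer: ACCEPT

Steps:
start: ε-closure({0}) = {0,2,4}
'c' @ 1: {1,2,3,4,5,6,7,8,10}
'b' @ 2: {1,2,4,7,9,10}
'c' @ 3: {1,2,3,4,5,6,7,8,10}
'b' @ 4: {1,2,4,7,9,10}
'c' @ 5: {1,2,3,4,5,6,7,8,10}
'b' @ 6: {1,2,4,7,9,10}
'a' @ 7: {1,2,3,4,5,6,7,8,10,11}  ✓accept
end set {1,2,3,4,5,6,7,8,10,11} — state 11 in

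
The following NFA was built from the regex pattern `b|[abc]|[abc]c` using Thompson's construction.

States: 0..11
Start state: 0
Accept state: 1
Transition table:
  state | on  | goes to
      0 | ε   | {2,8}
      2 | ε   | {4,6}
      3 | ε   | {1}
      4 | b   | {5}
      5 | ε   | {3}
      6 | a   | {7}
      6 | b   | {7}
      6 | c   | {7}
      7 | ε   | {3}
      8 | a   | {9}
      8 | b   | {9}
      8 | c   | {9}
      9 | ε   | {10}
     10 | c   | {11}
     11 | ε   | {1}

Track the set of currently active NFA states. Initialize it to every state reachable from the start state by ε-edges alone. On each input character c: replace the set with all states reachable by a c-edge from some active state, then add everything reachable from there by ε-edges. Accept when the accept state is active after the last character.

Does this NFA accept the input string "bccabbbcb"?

Answer: REJECT

Trace:
S₀ = ε-closure({0}) = {0,2,4,6,8}
'b' @ 1: {1,3,5,7,9,10}  [accepting]
'c' @ 2: {1,11}  [accepting]
'c' @ 3: {}  — state set empty
rest 'abbbcb' ignored (set empty)
after full input: {}  (accept=1 not in)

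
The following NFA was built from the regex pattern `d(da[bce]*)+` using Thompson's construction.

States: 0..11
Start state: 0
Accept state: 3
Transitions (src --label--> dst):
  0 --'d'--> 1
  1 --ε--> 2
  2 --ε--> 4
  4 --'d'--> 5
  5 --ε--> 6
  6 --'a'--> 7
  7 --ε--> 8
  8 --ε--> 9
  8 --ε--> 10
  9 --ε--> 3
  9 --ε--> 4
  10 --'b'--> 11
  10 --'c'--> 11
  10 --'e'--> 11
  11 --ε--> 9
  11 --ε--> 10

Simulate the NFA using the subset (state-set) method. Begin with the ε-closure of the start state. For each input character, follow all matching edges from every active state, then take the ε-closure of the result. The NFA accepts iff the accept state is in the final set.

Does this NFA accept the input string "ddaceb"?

S₀ = ε-closure({0}) = {0}
'd' @ 1: {1,2,4}
'd' @ 2: {5,6}
'a' @ 3: {3,4,7,8,9,10}  [accepting]
'c' @ 4: {3,4,9,10,11}  [accepting]
'e' @ 5: {3,4,9,10,11}  [accepting]
'b' @ 6: {3,4,9,10,11}  [accepting]
after full input: {3,4,9,10,11}  (accept=3 in)

Answer: ACCEPT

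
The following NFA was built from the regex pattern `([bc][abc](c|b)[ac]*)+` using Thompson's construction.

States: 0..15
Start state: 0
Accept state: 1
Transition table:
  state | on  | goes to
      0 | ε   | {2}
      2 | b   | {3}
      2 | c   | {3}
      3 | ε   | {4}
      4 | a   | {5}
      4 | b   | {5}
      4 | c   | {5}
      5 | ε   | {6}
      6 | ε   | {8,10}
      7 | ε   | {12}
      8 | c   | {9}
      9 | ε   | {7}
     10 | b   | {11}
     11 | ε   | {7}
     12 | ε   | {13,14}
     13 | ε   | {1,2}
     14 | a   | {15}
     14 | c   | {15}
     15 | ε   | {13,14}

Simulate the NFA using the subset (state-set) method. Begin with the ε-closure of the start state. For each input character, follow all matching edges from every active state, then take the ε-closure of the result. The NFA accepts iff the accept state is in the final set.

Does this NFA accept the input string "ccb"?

Answer: ACCEPT

Trace:
start: ε-closure({0}) = {0,2}
'c' @ 1: {3,4}
'c' @ 2: {5,6,8,10}
'b' @ 3: {1,2,7,11,12,13,14}  [accepting]
after full input: {1,2,7,11,12,13,14}  (accept=1 in)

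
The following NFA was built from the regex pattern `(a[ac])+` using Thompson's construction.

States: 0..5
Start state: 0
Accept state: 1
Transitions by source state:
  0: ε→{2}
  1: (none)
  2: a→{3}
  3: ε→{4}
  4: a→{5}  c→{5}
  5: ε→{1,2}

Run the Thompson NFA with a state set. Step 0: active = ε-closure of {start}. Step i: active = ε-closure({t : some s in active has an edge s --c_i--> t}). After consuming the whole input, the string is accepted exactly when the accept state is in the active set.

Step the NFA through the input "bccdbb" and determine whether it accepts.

initial (ε-close {0}): {0,2}
'b' @ 1: {}  — no active states
rest 'ccdbb' ignored (set empty)
after full input: {}  (accept=1 not in)

Answer: REJECT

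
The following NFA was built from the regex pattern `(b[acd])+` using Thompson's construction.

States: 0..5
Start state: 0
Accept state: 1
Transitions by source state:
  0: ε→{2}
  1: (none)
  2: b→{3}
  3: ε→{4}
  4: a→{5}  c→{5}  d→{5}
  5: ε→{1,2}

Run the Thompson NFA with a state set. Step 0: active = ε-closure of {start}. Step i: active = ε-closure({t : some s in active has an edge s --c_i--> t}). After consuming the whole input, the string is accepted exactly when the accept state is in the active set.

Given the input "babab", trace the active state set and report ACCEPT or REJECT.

Answer: REJECT

Derivation:
S₀ = ε-closure({0}) = {0,2}
'b' @ 1: {3,4}
'a' @ 2: {1,2,5}  [accepting]
'b' @ 3: {3,4}
'a' @ 4: {1,2,5}  [accepting]
'b' @ 5: {3,4}
end set {3,4} — state 1 not in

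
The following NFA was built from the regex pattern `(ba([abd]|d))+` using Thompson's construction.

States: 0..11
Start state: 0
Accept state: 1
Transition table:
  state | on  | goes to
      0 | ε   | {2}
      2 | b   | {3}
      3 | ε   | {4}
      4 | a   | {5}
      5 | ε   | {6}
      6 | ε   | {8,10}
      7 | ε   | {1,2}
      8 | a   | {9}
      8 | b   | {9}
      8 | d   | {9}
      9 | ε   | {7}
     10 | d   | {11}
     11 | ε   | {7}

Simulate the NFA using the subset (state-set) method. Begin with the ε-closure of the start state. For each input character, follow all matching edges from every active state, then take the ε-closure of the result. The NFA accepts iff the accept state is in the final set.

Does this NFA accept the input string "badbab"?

initial (ε-close {0}): {0,2}
'b' @ 1: {3,4}
'a' @ 2: {5,6,8,10}
'd' @ 3: {1,2,7,9,11}  ✓accept
'b' @ 4: {3,4}
'a' @ 5: {5,6,8,10}
'b' @ 6: {1,2,7,9}  ✓accept
after full input: {1,2,7,9}  (accept=1 in)

Answer: ACCEPT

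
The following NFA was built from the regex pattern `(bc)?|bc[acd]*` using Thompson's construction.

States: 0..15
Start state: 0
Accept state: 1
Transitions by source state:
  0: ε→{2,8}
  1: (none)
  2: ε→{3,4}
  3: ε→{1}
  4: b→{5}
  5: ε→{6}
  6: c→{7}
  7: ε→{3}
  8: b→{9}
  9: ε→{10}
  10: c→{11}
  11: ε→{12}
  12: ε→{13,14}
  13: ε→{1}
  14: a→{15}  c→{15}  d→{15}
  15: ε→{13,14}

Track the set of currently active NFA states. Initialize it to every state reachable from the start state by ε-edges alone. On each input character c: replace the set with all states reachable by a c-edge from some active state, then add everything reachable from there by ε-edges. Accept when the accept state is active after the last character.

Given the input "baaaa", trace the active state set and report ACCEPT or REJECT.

Answer: REJECT

Trace:
start: ε-closure({0}) = {0,1,2,3,4,8}
'b' @ 1: {5,6,9,10}
'a' @ 2: {}  — no active states
rest 'aaa' ignored (set empty)
end set {} — state 1 not in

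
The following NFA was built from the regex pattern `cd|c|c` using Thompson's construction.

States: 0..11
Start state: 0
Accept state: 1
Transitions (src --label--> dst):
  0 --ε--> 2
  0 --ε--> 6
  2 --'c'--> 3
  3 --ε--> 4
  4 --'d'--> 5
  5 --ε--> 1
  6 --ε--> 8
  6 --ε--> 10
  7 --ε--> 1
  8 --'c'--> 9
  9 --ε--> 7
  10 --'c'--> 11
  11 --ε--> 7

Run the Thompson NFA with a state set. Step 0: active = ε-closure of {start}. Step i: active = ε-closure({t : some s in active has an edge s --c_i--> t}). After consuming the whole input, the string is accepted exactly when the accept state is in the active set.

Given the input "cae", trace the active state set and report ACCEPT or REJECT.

S₀ = ε-closure({0}) = {0,2,6,8,10}
'c' @ 1: {1,3,4,7,9,11}  [accepting]
'a' @ 2: {}  — state set empty
rest 'e' ignored (set empty)
final: {}; accept 1 not in set

Answer: REJECT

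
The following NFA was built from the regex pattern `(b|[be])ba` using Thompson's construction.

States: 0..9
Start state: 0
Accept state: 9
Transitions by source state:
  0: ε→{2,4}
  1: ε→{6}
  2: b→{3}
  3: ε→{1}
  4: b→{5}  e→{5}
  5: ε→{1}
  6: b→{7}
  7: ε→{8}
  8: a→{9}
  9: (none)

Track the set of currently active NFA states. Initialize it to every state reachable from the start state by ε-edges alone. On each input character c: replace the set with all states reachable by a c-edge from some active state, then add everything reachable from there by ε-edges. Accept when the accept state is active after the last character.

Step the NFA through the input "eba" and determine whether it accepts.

Answer: ACCEPT

Steps:
S₀ = ε-closure({0}) = {0,2,4}
'e' @ 1: {1,5,6}
'b' @ 2: {7,8}
'a' @ 3: {9}  [accepting]
end set {9} — state 9 in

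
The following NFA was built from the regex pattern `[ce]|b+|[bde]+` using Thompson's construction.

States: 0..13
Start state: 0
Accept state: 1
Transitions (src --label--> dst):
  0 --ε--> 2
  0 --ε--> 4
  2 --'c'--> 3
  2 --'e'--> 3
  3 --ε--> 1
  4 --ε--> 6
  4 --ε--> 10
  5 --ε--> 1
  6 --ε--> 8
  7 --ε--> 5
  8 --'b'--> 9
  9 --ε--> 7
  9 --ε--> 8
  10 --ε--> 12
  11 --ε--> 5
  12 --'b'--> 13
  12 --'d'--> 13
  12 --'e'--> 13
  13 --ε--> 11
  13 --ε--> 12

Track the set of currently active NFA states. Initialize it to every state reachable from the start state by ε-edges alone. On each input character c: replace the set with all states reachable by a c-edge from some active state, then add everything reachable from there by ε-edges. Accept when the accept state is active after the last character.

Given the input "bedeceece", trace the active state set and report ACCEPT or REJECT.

Answer: REJECT

Derivation:
start: ε-closure({0}) = {0,2,4,6,8,10,12}
'b' @ 1: {1,5,7,8,9,11,12,13}  [accepting]
'e' @ 2: {1,5,11,12,13}  [accepting]
'd' @ 3: {1,5,11,12,13}  [accepting]
'e' @ 4: {1,5,11,12,13}  [accepting]
'c' @ 5: {}  — state set empty
rest 'eece' ignored (set empty)
end set {} — state 1 not in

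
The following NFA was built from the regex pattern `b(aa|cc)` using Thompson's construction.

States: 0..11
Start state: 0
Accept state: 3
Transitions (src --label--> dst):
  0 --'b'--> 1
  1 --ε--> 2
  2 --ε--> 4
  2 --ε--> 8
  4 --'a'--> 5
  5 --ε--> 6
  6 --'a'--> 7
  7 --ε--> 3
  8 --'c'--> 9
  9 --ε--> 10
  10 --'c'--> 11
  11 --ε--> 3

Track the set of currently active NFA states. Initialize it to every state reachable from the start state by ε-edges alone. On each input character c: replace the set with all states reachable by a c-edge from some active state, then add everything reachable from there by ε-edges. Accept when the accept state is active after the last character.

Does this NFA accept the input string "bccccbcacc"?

S₀ = ε-closure({0}) = {0}
'b' @ 1: {1,2,4,8}
'c' @ 2: {9,10}
'c' @ 3: {3,11}  [accepting]
'c' @ 4: {}  — dead — no transitions
rest 'cbcacc' ignored (set empty)
end set {} — state 3 not in

Answer: REJECT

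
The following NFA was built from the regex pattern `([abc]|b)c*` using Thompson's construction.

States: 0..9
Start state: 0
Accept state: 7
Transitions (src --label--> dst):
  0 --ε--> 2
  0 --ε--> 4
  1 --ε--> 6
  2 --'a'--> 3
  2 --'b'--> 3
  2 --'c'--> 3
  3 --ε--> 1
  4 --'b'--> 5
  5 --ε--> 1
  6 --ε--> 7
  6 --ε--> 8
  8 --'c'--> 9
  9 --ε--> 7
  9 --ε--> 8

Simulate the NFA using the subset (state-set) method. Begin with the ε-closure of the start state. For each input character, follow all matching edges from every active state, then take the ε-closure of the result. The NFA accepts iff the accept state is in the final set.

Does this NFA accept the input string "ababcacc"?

Answer: REJECT

Steps:
S₀ = ε-closure({0}) = {0,2,4}
'a' @ 1: {1,3,6,7,8}  ✓accept
'b' @ 2: {}  — dead — no transitions
rest 'abcacc' ignored (set empty)
after full input: {}  (accept=7 not in)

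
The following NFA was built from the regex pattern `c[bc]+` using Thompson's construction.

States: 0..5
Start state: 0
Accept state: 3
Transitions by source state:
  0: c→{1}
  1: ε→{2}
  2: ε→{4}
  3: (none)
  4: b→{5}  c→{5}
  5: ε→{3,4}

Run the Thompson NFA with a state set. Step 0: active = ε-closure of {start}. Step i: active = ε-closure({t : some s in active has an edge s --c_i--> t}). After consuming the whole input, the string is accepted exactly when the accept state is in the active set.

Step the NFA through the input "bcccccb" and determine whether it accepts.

Answer: REJECT

Trace:
start: ε-closure({0}) = {0}
'b' @ 1: {}  — dead — no transitions
rest 'cccccb' ignored (set empty)
end set {} — state 3 not in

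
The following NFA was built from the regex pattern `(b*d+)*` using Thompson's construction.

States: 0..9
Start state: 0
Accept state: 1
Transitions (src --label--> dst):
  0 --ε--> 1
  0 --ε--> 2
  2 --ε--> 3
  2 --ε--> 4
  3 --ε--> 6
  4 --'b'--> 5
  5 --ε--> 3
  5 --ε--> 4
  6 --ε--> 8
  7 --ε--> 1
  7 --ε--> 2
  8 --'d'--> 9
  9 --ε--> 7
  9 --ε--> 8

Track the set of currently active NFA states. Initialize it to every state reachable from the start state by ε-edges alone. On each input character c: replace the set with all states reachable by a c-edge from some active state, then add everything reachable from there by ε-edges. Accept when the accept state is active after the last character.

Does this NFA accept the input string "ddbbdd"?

start: ε-closure({0}) = {0,1,2,3,4,6,8}
'd' @ 1: {1,2,3,4,6,7,8,9}  ✓accept
'd' @ 2: {1,2,3,4,6,7,8,9}  ✓accept
'b' @ 3: {3,4,5,6,8}
'b' @ 4: {3,4,5,6,8}
'd' @ 5: {1,2,3,4,6,7,8,9}  ✓accept
'd' @ 6: {1,2,3,4,6,7,8,9}  ✓accept
after full input: {1,2,3,4,6,7,8,9}  (accept=1 in)

Answer: ACCEPT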